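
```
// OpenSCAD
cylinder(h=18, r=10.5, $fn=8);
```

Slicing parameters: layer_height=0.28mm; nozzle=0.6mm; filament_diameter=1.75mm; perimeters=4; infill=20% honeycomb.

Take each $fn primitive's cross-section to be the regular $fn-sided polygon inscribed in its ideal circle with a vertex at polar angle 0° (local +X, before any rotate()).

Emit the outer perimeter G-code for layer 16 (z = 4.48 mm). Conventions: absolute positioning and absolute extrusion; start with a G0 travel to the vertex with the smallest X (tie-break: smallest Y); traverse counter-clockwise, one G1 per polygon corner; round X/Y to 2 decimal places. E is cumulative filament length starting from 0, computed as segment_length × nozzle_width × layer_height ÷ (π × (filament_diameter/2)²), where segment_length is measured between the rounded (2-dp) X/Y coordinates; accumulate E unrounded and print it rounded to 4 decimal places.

G0 X-10.50 Y0.00 Z4.48
G1 X-7.42 Y-7.42 E0.5611
G1 X0.00 Y-10.50 E1.1223
G1 X7.42 Y-7.42 E1.6834
G1 X10.50 Y0.00 E2.2445
G1 X7.42 Y7.42 E2.8057
G1 X0.00 Y10.50 E3.3668
G1 X-7.42 Y7.42 E3.9279
G1 X-10.50 Y0.00 E4.4891

At z = 4.48 mm: the r=10.5 cylinder contributes a regular 8-gon of circumradius 10.5. The outline is a single polygon with 8 vertices. Extrusion per mm of travel: 0.6 × 0.28 / (π × 0.875²) = 0.069846. Accumulating E over each segment gives final E = 4.4891.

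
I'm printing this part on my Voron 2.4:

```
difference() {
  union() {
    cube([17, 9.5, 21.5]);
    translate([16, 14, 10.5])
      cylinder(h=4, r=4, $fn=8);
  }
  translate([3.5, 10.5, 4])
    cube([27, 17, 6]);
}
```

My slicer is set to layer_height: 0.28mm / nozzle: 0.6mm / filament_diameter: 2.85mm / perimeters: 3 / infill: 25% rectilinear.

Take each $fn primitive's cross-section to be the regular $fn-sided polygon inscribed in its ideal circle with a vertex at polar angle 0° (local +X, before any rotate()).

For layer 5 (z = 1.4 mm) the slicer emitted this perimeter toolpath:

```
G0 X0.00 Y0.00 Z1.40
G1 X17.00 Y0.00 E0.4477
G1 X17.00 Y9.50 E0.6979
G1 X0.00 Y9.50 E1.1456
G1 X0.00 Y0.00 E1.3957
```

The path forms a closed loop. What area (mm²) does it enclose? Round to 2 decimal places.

161.50 mm²

Apply the shoelace formula to the sequence of (X, Y) vertices; enclosed area = 161.50 mm².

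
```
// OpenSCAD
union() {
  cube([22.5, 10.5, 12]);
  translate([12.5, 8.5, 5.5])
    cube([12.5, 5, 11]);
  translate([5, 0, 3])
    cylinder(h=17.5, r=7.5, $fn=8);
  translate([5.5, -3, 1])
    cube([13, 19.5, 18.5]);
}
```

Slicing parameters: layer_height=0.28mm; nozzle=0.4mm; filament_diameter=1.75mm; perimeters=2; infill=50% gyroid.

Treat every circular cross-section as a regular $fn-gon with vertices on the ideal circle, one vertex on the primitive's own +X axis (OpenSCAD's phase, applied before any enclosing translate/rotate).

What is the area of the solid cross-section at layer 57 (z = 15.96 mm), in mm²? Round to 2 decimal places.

389.89 mm²

At z = 15.96 mm: the cube is not intersected at this z (z outside [0, 12]); the cube at (12.5, 8.5) is present — its section is the full 12.5×5 rectangle (area 62.50 mm²); the r=7.5 cylinder at (5, 0) contributes a regular 8-gon of circumradius 7.5 (area = (8/2)·7.500²·sin(360°/8) = 159.10 mm²); the cube at (5.5, -3) (footprint 13×19.5) is included at this height (area 253.50 mm²); Combining (union): the regions partially overlap — summed areas 475.10 mm² minus the doubly-counted overlap 85.21 mm² gives 389.89 mm² — area = 389.89 mm². Overall, the cross-section is a single solid region. Net area = 389.89 mm².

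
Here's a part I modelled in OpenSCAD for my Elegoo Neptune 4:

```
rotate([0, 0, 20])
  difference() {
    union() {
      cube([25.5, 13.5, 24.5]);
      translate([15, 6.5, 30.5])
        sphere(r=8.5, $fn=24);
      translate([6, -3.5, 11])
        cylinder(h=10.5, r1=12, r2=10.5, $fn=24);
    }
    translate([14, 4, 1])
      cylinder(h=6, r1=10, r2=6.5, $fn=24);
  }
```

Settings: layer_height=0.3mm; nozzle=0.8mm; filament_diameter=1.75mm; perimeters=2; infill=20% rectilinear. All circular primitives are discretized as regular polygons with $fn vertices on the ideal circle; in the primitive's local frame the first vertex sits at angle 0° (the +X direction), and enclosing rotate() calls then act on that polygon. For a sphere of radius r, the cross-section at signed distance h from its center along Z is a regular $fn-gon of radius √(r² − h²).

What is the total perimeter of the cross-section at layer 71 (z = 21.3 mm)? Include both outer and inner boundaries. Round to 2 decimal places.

103.73 mm

At z = 21.3 mm: the 25.5×13.5 cube contributes its full rectangle (perimeter 78.00 mm); the sphere at (15, 6.5) is absent (|z−center|=9.200 > r=8.5); the cone at (6, -3.5) (r1=12→r2=10.5) has section circumradius 10.529 here — a regular 24-gon (perimeter = 2·24·10.529·sin(180°/24) = 65.96 mm); Taking the union: the regions partially overlap (shared area 88.30 mm²), so the edge portions inside another operand are dropped and the merged outline is re-measured after clipping — boundary = 103.73 mm; the cone at (14, 4) is absent (z outside [1, 7]); After the difference (first − rest): none of the subtracted shapes is present at this height, so that combined region is unchanged — boundary = 103.73 mm; (whole slice rotated 20° about Z — lengths, areas and connectivity unchanged). Overall, the cross-section is a single solid region. Total boundary length (outer) = 103.73 mm.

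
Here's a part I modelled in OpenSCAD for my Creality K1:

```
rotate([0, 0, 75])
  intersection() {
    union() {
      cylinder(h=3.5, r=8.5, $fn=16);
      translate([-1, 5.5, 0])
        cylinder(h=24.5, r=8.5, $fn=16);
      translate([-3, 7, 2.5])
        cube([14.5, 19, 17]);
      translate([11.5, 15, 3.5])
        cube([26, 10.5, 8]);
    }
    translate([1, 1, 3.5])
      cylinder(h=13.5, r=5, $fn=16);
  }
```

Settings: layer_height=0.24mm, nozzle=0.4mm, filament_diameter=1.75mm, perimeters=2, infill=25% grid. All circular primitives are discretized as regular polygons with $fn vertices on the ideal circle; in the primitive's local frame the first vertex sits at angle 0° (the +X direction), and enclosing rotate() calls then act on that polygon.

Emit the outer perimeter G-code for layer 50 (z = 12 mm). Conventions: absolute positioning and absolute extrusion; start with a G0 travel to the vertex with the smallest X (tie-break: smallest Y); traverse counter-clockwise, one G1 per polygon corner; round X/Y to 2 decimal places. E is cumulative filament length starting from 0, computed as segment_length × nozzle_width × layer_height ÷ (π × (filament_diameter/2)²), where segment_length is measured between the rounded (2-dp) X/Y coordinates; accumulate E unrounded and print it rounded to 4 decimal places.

G0 X-5.66 Y0.57 Z12.00
G1 X-5.04 Y-1.28 E0.0779
G1 X-3.75 Y-2.74 E0.1556
G1 X-2.00 Y-3.60 E0.2335
G1 X-0.05 Y-3.73 E0.3115
G1 X1.79 Y-3.11 E0.3890
G1 X2.10 Y-2.84 E0.4054
G1 X2.64 Y-1.74 E0.4543
G1 X2.86 Y1.57 E0.5867
G1 X1.79 Y4.71 E0.7191
G1 X0.63 Y6.04 E0.7895
G1 X0.59 Y6.05 E0.7912
G1 X-1.36 Y6.18 E0.8692
G1 X-3.21 Y5.55 E0.9472
G1 X-4.67 Y4.27 E1.0247
G1 X-5.54 Y2.52 E1.1027
G1 X-5.66 Y0.57 E1.1806

At z = 12 mm: the cylinder is absent (z outside [0, 3.5]); the r=8.5 cylinder at (-1, 5.5) gives a regular 16-gon of circumradius 8.5 (constant along its height); the cube at (-3, 7) is present — its section is the full 14.5×19 rectangle; the cube at (11.5, 15) is absent (z outside [3.5, 11.5]); Merging all regions: the regions partially overlap (shared area 56.37 mm²), so overlapping operands fuse into one piece — 1 connected region; the r=5 cylinder at (1, 1) contributes a regular 16-gon of circumradius 5; After intersecting: the r=5 cylinder at (1, 1) partially overlaps the result so far; clipping to the common part keeps 66.89 mm² — 1 connected region; (rotated 75° about Z; rotation is an isometry so areas/perimeters/island counts are preserved). The outline is a single polygon with 16 vertices. Extrusion per mm of travel: 0.4 × 0.24 / (π × 0.875²) = 0.039912. Accumulating E over each segment gives final E = 1.1806.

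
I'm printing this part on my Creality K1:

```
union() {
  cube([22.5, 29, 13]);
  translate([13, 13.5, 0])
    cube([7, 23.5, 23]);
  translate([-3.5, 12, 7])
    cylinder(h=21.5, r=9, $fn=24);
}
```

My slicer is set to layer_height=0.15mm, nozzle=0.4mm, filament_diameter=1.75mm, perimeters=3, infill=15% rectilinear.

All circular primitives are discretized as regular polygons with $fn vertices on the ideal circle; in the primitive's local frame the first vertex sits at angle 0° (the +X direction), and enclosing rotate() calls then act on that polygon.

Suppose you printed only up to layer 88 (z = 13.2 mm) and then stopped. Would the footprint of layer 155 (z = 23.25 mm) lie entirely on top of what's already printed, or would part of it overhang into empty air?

Compare the two slices. At z = 13.2: the cube is absent (z outside [0, 13]); the cube at (13, 13.5) (footprint 7×23.5) is included at this height (area 164.50 mm²); the cylinder at (-3.5, 12): section is a regular 24-gon, circumradius r=9 (area = (24/2)·9.000²·sin(360°/24) = 251.57 mm²); Combining (union): the 2 present regions are separate (no shared area or edge), so areas and boundary lengths simply add and each stays a separate island — area = 416.07 mm². At z = 23.25: the cube does not reach this height (z outside [0, 13]); the cube at (13, 13.5) is not intersected at this z (z outside [0, 23]); the cylinder at (-3.5, 12): section is a regular 24-gon, circumradius r=9 (area = (24/2)·9.000²·sin(360°/24) = 251.57 mm²); Taking the union: only the r=9 cylinder at (-3.5, 12) is present, so the union is just that shape — area = 251.57 mm². Checking containment: the cross-section at z = 23.25 is a subset of the cross-section at z = 13.2.

entirely on top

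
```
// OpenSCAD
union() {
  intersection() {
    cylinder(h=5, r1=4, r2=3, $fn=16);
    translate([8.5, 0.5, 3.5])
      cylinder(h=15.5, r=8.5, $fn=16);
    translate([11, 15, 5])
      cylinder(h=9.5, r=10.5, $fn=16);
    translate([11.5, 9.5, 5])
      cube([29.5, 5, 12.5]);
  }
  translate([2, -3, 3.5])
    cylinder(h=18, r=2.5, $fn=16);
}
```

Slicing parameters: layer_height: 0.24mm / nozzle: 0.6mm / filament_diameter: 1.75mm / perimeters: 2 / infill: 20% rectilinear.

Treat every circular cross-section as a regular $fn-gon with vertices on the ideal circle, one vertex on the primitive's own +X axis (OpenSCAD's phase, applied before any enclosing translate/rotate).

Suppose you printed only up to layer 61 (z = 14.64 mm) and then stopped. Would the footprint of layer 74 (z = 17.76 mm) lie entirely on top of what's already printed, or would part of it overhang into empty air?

entirely on top

Compare the two slices. At z = 14.64: the cone does not reach this height (z outside [0, 5]); the r=8.5 cylinder at (8.5, 0.5) gives a regular 16-gon of circumradius 8.5 (constant along its height) (area = (16/2)·8.500²·sin(360°/16) = 221.19 mm²); the cylinder at (11, 15) does not reach this height (z outside [5, 14.5]); the cube at (11.5, 9.5) is present — its section is the full 29.5×5 rectangle (area 147.50 mm²); After intersecting: at least one operand is absent at this height, so nothing remains; the cylinder at (2, -3): section is a regular 16-gon, circumradius r=2.5 (area = (16/2)·2.500²·sin(360°/16) = 19.13 mm²); Merging all regions: only the r=2.5 cylinder at (2, -3) is present, so the union is just that shape — area = 19.13 mm². At z = 17.76: the cone is absent (z outside [0, 5]); the r=8.5 cylinder at (8.5, 0.5) contributes a regular 16-gon of circumradius 8.5 (area = (16/2)·8.500²·sin(360°/16) = 221.19 mm²); the cylinder at (11, 15) is not intersected at this z (z outside [5, 14.5]); the cube at (11.5, 9.5) is absent (z outside [5, 17.5]); After intersecting: at least one operand is absent at this height, so nothing remains; the cylinder at (2, -3): section is a regular 16-gon, circumradius r=2.5 (area = (16/2)·2.500²·sin(360°/16) = 19.13 mm²); Combining (union): only the r=2.5 cylinder at (2, -3) is present, so the union is just that shape — area = 19.13 mm². Checking containment: the cross-section at z = 17.76 is a subset of the cross-section at z = 14.64.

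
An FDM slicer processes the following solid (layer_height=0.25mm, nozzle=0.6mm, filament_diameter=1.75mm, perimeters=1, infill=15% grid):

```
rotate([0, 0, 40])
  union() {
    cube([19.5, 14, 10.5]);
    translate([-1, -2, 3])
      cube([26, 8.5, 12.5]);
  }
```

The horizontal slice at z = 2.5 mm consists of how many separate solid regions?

1

At z = 2.5 mm: the cube (footprint 19.5×14) is included at this height; the cube at (-1, -2) is not intersected at this z (z outside [3, 15.5]); Combining (union): only the 19.5×14 cube is present, so the union is just that shape — 1 connected region; (whole slice rotated 40° about Z — lengths, areas and connectivity unchanged). The result has 1 disconnected region.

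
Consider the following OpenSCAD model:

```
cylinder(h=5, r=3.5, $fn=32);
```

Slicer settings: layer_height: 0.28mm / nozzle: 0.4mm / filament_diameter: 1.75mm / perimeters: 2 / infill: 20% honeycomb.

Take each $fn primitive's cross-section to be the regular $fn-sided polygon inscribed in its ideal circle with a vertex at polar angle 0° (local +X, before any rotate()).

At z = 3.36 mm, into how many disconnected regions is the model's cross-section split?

1

At z = 3.36 mm: the cylinder: section is a regular 32-gon, circumradius r=3.5. The result has 1 disconnected region.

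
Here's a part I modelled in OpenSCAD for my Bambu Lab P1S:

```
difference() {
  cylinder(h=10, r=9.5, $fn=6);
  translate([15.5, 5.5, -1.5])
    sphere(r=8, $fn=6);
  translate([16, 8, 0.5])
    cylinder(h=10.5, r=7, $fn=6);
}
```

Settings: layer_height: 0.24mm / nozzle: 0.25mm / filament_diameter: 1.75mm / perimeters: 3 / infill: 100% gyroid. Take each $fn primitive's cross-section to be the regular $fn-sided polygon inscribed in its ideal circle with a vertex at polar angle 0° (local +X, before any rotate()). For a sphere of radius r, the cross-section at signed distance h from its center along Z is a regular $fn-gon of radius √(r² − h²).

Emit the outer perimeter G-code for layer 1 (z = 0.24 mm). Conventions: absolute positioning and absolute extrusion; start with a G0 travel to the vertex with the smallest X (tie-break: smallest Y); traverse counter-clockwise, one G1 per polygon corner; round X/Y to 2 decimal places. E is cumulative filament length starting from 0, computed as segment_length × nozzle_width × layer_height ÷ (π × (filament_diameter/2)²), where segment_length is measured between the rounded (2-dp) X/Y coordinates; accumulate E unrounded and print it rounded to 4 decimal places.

G0 X-9.50 Y0.00 Z0.24
G1 X-4.75 Y-8.23 E0.2370
G1 X4.75 Y-8.23 E0.4740
G1 X9.50 Y0.00 E0.7111
G1 X4.75 Y8.23 E0.9481
G1 X-4.75 Y8.23 E1.1851
G1 X-9.50 Y0.00 E1.4221

At z = 0.24 mm: the r=9.5 cylinder contributes a regular 6-gon of circumradius 9.5; the sphere at (15.5, 5.5): section is a regular 6-gon, circumradius = √(r²−h²) = √(8²−1.74²) = 7.808; the cylinder at (16, 8) is absent (z outside [0.5, 11]); Taking the first minus the rest: starting from the r=9.5 cylinder, the r=8 sphere at (15.5, 5.5) misses the remaining region (no effect) — 1 connected region. The outline is a single polygon with 6 vertices. Extrusion per mm of travel: 0.25 × 0.24 / (π × 0.875²) = 0.024945. Accumulating E over each segment gives final E = 1.4221.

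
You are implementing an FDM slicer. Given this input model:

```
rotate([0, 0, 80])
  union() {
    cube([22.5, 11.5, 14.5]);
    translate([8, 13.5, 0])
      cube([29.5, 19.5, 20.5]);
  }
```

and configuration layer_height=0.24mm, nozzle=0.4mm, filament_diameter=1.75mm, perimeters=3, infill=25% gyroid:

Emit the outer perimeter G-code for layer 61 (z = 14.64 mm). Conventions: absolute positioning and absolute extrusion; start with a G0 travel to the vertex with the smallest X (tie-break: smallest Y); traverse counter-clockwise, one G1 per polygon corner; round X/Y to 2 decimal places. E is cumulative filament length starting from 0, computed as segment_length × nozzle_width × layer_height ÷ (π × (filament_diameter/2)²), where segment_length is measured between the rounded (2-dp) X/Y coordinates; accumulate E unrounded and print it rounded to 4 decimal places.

G0 X-31.11 Y13.61 Z14.64
G1 X-11.91 Y10.22 E0.7782
G1 X-6.78 Y39.27 E1.9556
G1 X-25.99 Y42.66 E2.7341
G1 X-31.11 Y13.61 E3.9114

At z = 14.64 mm: the cube does not reach this height (z outside [0, 14.5]); the 29.5×19.5 cube at (8, 13.5) contributes its full rectangle; Taking the union: only the 29.5×19.5 cube at (8, 13.5) is present, so the union is just that shape — 1 connected region; (whole slice rotated 80° about Z — lengths, areas and connectivity unchanged). The outline is a single polygon with 4 vertices. Extrusion per mm of travel: 0.4 × 0.24 / (π × 0.875²) = 0.039912. Accumulating E over each segment gives final E = 3.9114.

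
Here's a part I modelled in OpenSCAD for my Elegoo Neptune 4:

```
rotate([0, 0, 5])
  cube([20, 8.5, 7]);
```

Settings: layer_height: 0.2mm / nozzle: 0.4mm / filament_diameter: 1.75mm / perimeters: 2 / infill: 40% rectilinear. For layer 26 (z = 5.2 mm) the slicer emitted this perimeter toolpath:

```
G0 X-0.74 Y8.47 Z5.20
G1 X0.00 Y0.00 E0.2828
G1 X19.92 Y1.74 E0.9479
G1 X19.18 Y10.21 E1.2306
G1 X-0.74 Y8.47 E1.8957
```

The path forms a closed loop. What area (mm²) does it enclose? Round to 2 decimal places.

170.01 mm²

Apply the shoelace formula to the sequence of (X, Y) vertices; enclosed area = 170.01 mm².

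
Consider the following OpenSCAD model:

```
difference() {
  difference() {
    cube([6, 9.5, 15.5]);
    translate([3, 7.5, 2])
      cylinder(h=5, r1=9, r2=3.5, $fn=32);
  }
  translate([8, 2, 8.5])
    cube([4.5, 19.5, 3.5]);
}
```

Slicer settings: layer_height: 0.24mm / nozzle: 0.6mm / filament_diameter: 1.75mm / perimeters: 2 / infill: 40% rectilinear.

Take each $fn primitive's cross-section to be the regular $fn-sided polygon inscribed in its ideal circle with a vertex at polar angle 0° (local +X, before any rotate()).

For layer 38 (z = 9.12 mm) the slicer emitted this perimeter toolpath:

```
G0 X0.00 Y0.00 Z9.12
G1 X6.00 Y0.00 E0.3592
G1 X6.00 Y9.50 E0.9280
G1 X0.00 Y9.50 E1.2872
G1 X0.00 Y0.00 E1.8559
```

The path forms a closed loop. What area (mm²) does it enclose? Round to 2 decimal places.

57.00 mm²

Apply the shoelace formula to the sequence of (X, Y) vertices; enclosed area = 57.00 mm².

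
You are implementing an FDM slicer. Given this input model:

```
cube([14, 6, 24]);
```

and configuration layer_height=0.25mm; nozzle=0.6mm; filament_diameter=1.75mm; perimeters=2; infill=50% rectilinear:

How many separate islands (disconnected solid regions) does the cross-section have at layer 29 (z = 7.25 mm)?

At z = 7.25 mm: the cube (footprint 14×6) is included at this height. Overall, the cross-section is a single solid region. Island count = 1.

1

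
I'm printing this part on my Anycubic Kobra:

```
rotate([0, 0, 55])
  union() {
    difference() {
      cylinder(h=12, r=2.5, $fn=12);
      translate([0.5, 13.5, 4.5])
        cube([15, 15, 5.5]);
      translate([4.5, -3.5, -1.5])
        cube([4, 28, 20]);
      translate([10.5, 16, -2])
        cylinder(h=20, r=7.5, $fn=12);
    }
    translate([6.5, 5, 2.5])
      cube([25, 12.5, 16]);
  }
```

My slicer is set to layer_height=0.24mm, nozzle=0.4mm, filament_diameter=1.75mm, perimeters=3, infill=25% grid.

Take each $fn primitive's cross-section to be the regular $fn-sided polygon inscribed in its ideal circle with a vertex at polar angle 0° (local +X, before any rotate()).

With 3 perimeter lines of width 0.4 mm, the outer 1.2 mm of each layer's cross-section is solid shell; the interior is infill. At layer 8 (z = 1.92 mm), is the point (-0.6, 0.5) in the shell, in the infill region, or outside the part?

At z = 1.92 mm: the cylinder: section is a regular 12-gon, circumradius r=2.5; the cube at (0.5, 13.5) is absent (z outside [4.5, 10]); the cube at (4.5, -3.5) is present — its section is the full 4×28 rectangle; the r=7.5 cylinder at (10.5, 16) contributes a regular 12-gon of circumradius 7.5; Subtracting the remaining from the first: starting from the r=2.5 cylinder, the 4×28 cube at (4.5, -3.5) misses the remaining region (no effect); the r=7.5 cylinder at (10.5, 16) misses the remaining region (no effect) — 1 connected region; the cube at (6.5, 5) is absent (z outside [2.5, 18.5]); Merging all regions: only the result so far is present, so the union is just that shape — 1 connected region; (rotated 55° about Z; rotation is an isometry so areas/perimeters/island counts are preserved). Overall, the cross-section is a single solid region. Undo the 55° rotation: the query point maps to (0.065, 0.778) in the un-rotated model frame. The nearest boundary edge runs (0.00, 2.50)→(1.25, 2.17); distance from the point to it = 1.65 mm. The point is inside the cross-section and 1.65 mm from the nearest boundary — more than the 1.2 mm shell width (3 × 0.4), so it's in the infill interior.

infill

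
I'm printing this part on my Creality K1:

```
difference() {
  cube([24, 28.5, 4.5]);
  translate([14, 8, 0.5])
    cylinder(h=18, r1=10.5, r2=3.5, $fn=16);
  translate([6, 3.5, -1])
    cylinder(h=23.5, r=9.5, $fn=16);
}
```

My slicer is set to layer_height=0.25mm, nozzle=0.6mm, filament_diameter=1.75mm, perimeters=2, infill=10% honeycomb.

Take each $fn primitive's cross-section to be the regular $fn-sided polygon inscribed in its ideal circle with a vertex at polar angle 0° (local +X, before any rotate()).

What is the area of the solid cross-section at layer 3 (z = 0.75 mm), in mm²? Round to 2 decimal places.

318.34 mm²

At z = 0.75 mm: the 24×28.5 cube contributes its full rectangle (area 684.00 mm²); the cone at (14, 8) contributes a regular 16-gon of circumradius 10.403 (interpolated between r1=10.5 and r2=3.5 at t=0.014) (area = (16/2)·10.403²·sin(360°/16) = 331.31 mm²); the cylinder at (6, 3.5): section is a regular 16-gon, circumradius r=9.5 (area = (16/2)·9.500²·sin(360°/16) = 276.30 mm²); Subtracting the remaining from the first: starting from the 24×28.5 cube (684.00 mm²), the cone at (14, 8) partially overlaps it — only the 310.63 mm² overlap (of its 331.31 mm²) is removed, clipping the outline; the r=9.5 cylinder at (6, 3.5) partially overlaps it — only the 55.03 mm² overlap (of its 276.30 mm²) is removed, clipping the outline — area = 318.34 mm². Overall, the cross-section has 2 separate islands. Net area = 318.34 mm².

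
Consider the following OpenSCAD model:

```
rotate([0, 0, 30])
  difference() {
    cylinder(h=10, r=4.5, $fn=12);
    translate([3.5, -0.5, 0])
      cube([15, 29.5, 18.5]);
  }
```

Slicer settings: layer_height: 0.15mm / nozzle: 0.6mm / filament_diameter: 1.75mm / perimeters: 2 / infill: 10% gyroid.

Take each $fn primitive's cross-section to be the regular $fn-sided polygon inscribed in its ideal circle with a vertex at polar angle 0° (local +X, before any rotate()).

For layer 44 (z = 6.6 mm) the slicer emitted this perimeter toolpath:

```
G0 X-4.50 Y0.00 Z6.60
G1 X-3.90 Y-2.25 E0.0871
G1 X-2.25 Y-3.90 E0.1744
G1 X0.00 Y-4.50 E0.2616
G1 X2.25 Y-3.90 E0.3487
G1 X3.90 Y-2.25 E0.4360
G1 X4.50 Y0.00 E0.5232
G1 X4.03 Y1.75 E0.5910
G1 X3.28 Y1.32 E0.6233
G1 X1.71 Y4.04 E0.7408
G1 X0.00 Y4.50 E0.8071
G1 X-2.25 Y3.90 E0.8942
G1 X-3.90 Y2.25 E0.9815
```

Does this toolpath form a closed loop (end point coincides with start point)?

no

Start point (G0): (-4.50, 0.00). End point (last G1): the path does not return to the start — open.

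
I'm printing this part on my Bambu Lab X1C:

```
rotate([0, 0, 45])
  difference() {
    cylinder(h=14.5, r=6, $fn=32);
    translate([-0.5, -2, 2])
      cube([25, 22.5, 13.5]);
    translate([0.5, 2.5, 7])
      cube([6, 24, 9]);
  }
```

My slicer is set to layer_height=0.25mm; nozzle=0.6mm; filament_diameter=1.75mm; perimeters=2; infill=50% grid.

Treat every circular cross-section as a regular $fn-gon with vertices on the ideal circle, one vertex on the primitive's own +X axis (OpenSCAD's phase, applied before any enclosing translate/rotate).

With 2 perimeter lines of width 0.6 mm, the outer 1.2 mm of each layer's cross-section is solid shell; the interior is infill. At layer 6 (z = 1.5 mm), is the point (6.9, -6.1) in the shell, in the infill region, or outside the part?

At z = 1.5 mm: the r=6 cylinder contributes a regular 32-gon of circumradius 6; the cube at (-0.5, -2) is not intersected at this z (z outside [2, 15.5]); the cube at (0.5, 2.5) does not reach this height (z outside [7, 16]); Taking the first minus the rest: none of the subtracted shapes is present at this height, so the r=6 cylinder is unchanged — 1 connected region; (whole slice rotated 45° about Z — lengths, areas and connectivity unchanged). Overall, the cross-section is a single solid region. Undo the 45° rotation: the query point maps to (0.566, -9.192) in the un-rotated model frame. The nearest boundary edge runs (-0.00, -6.00)→(1.17, -5.88); distance from the point to it = 3.23 mm. The point is not inside any of the regions above, so it lies outside the cross-section (3.23 mm from the nearest boundary).

outside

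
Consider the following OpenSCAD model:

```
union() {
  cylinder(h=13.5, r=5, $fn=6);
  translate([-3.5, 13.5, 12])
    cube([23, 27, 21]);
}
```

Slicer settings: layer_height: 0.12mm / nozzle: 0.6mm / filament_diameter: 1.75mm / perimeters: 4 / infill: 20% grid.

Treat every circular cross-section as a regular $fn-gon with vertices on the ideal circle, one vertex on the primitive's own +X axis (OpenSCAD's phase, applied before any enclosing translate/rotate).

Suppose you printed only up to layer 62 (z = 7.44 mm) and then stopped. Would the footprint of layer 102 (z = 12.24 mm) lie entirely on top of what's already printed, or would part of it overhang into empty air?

Compare the two slices. At z = 7.44: the cylinder: section is a regular 6-gon, circumradius r=5 (area = (6/2)·5.000²·sin(360°/6) = 64.95 mm²); the cube at (-3.5, 13.5) is not intersected at this z (z outside [12, 33]); Taking the union: only the r=5 cylinder is present, so the union is just that shape — area = 64.95 mm². At z = 12.24: the cylinder: section is a regular 6-gon, circumradius r=5 (area = (6/2)·5.000²·sin(360°/6) = 64.95 mm²); the 23×27 cube at (-3.5, 13.5) contributes its full rectangle (area 621.00 mm²); Combining (union): the 2 present regions are separate (no shared area or edge), so areas and boundary lengths simply add and each stays a separate island — area = 685.95 mm². Checking containment: at z = 12.24 the cross-section extends beyond the z = 7.44 cross-section by about 621.00 mm².

part overhangs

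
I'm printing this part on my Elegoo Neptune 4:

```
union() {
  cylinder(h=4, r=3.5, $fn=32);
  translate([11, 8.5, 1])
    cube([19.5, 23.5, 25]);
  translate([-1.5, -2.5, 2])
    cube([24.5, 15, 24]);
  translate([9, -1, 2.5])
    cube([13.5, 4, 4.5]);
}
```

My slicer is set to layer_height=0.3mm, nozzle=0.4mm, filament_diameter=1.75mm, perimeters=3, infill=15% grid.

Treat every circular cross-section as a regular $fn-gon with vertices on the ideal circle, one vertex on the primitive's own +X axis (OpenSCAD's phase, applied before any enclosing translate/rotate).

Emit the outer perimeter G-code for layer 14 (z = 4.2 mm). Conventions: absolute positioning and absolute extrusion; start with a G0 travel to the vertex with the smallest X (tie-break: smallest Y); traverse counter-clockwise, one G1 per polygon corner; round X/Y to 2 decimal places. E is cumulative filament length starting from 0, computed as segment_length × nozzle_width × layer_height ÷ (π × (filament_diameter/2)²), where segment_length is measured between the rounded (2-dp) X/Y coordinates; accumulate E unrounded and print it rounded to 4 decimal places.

At z = 4.2 mm: the cylinder does not reach this height (z outside [0, 4]); the 19.5×23.5 cube at (11, 8.5) contributes its full rectangle; the 24.5×15 cube at (-1.5, -2.5) contributes its full rectangle; the cube at (9, -1) (footprint 13.5×4) is included at this height; Taking the union: the regions partially overlap (shared area 102.00 mm²), so overlapping operands fuse into one piece — 1 connected region. The outline is a single polygon with 8 vertices. Extrusion per mm of travel: 0.4 × 0.3 / (π × 0.875²) = 0.049890. Accumulating E over each segment gives final E = 6.6354.

G0 X-1.50 Y-2.50 Z4.20
G1 X23.00 Y-2.50 E1.2223
G1 X23.00 Y8.50 E1.7711
G1 X30.50 Y8.50 E2.1453
G1 X30.50 Y32.00 E3.3177
G1 X11.00 Y32.00 E4.2906
G1 X11.00 Y12.50 E5.2634
G1 X-1.50 Y12.50 E5.8870
G1 X-1.50 Y-2.50 E6.6354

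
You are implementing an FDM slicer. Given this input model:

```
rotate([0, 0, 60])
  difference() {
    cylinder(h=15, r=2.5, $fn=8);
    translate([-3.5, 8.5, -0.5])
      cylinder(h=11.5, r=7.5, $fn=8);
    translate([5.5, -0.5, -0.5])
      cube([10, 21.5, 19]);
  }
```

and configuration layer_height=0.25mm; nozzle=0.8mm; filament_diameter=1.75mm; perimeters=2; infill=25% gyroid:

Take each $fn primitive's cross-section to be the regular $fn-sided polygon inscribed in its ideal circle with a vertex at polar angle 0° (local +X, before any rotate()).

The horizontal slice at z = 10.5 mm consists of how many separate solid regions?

1

At z = 10.5 mm: the r=2.5 cylinder gives a regular 8-gon of circumradius 2.5 (constant along its height); the r=7.5 cylinder at (-3.5, 8.5) contributes a regular 8-gon of circumradius 7.5; the 10×21.5 cube at (5.5, -0.5) contributes its full rectangle; After the difference (first − rest): starting from the r=2.5 cylinder, the r=7.5 cylinder at (-3.5, 8.5) partially overlaps it — only the 0.09 mm² overlap (of its 159.10 mm²) is removed, clipping the outline; the 10×21.5 cube at (5.5, -0.5) misses the remaining region (no effect) — 1 connected region; (rotated 60° about Z; rotation is an isometry so areas/perimeters/island counts are preserved). The result has 1 disconnected region.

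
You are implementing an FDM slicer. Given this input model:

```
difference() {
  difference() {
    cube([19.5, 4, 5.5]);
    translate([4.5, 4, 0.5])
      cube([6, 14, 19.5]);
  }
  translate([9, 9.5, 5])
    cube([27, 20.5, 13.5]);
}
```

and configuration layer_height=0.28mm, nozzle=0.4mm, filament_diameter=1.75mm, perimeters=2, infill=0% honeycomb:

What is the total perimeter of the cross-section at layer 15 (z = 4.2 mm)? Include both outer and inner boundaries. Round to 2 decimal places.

47.00 mm

At z = 4.2 mm: the cube (footprint 19.5×4) is included at this height (perimeter 47.00 mm); the cube at (4.5, 4) is present — its section is the full 6×14 rectangle (perimeter 40.00 mm); Subtracting the remaining from the first: starting from the 19.5×4 cube, the 6×14 cube at (4.5, 4) misses the remaining region (no effect) — boundary = 47.00 mm; the cube at (9, 9.5) is not intersected at this z (z outside [5, 18.5]); Subtracting the remaining from the first: none of the subtracted shapes is present at this height, so the result so far is unchanged — boundary = 47.00 mm. Overall, the cross-section is a single solid region. Total boundary length (outer) = 47.00 mm.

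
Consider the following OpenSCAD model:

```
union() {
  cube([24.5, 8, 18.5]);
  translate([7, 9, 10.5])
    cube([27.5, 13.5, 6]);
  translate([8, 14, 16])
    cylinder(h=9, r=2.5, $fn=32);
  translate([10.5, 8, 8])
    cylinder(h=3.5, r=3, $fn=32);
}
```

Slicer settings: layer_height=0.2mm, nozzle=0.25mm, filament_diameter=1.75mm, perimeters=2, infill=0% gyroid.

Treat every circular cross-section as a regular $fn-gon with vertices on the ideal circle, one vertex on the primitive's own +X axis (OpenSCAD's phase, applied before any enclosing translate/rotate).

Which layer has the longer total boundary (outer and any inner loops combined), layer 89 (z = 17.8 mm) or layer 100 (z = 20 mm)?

Layer 89 (z = 17.8): the cube (footprint 24.5×8) is included at this height (perimeter 65.00 mm); the cube at (7, 9) is absent (z outside [10.5, 16.5]); the r=2.5 cylinder at (8, 14) gives a regular 32-gon of circumradius 2.5 (constant along its height) (perimeter = 2·32·2.500·sin(180°/32) = 15.68 mm); the cylinder at (10.5, 8) is not intersected at this z (z outside [8, 11.5]); Combining (union): the 2 present regions are separate (no shared area or edge), so areas and boundary lengths simply add and each stays a separate island — boundary = 80.68 mm. So its perimeter = 80.68 mm. Layer 100 (z = 20): the cube does not reach this height (z outside [0, 18.5]); the cube at (7, 9) is not intersected at this z (z outside [10.5, 16.5]); the r=2.5 cylinder at (8, 14) contributes a regular 32-gon of circumradius 2.5 (perimeter = 2·32·2.500·sin(180°/32) = 15.68 mm); the cylinder at (10.5, 8) does not reach this height (z outside [8, 11.5]); Taking the union: only the r=2.5 cylinder at (8, 14) is present, so the union is just that shape — boundary = 15.68 mm. So its perimeter = 15.68 mm. Layer 89 is larger (80.68 vs 15.68 mm).

layer 89 (z = 17.8 mm)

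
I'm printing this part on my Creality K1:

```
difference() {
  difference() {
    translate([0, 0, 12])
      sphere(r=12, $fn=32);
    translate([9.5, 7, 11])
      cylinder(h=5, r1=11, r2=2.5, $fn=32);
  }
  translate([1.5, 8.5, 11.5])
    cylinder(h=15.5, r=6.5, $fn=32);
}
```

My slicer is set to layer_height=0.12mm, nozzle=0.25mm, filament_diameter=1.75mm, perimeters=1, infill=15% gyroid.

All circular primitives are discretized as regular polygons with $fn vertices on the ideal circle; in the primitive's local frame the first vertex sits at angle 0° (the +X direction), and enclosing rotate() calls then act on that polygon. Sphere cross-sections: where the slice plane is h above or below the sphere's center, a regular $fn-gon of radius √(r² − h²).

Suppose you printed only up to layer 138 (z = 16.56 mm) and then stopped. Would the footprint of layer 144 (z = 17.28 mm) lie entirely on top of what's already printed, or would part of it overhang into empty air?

Compare the two slices. At z = 16.56: the sphere: section is a regular 32-gon, circumradius = √(r²−h²) = √(12²−4.56²) = 11.100 (area = (32/2)·11.100²·sin(360°/32) = 384.58 mm²); the cone at (9.5, 7) is absent (z outside [11, 16]); Taking the first minus the rest: none of the subtracted shapes is present at this height, so the r=12 sphere is unchanged — area = 384.58 mm²; the r=6.5 cylinder at (1.5, 8.5) contributes a regular 32-gon of circumradius 6.5 (area = (32/2)·6.500²·sin(360°/32) = 131.88 mm²); After the difference (first − rest): starting from the result so far (384.58 mm²), the r=6.5 cylinder at (1.5, 8.5) partially overlaps it — only the 88.80 mm² overlap (of its 131.88 mm²) is removed, clipping the outline — area = 295.78 mm². At z = 17.28: the r=12 sphere contributes a regular 32-gon of circumradius √(12²−5.28²) = 10.776 (area = (32/2)·10.776²·sin(360°/32) = 362.47 mm²); the cone at (9.5, 7) is absent (z outside [11, 16]); Subtracting the remaining from the first: none of the subtracted shapes is present at this height, so the r=12 sphere is unchanged — area = 362.47 mm²; the r=6.5 cylinder at (1.5, 8.5) contributes a regular 32-gon of circumradius 6.5 (area = (32/2)·6.500²·sin(360°/32) = 131.88 mm²); Taking the first minus the rest: starting from that combined region (362.47 mm²), the r=6.5 cylinder at (1.5, 8.5) partially overlaps it — only the 84.32 mm² overlap (of its 131.88 mm²) is removed, clipping the outline — area = 278.15 mm². Checking containment: the cross-section at z = 17.28 is a subset of the cross-section at z = 16.56.

entirely on top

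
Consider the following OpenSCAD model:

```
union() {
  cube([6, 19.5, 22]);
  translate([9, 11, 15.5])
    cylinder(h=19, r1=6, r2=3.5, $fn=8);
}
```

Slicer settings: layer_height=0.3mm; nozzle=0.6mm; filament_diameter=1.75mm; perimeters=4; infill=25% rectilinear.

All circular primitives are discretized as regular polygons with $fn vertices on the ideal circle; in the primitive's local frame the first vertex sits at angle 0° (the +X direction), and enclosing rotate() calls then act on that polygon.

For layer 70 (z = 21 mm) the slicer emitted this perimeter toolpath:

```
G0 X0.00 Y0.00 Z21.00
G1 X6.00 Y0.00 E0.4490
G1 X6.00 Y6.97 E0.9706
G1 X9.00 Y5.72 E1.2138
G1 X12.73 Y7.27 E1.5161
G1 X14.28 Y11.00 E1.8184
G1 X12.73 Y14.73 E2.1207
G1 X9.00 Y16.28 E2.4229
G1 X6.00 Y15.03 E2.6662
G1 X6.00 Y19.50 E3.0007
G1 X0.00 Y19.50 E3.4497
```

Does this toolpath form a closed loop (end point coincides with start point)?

no

Start point (G0): (0.00, 0.00). End point (last G1): the path does not return to the start — open.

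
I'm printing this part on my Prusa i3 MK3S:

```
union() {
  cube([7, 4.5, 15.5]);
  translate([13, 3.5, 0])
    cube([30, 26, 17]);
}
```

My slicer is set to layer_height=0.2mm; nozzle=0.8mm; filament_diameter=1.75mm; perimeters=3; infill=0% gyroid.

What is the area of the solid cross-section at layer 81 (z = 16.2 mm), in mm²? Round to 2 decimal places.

780.00 mm²

At z = 16.2 mm: the cube is absent (z outside [0, 15.5]); the cube at (13, 3.5) (footprint 30×26) is included at this height (area 780.00 mm²); Combining (union): only the 30×26 cube at (13, 3.5) is present, so the union is just that shape — area = 780.00 mm². Overall, the cross-section is a single solid region. Net area = 780.00 mm².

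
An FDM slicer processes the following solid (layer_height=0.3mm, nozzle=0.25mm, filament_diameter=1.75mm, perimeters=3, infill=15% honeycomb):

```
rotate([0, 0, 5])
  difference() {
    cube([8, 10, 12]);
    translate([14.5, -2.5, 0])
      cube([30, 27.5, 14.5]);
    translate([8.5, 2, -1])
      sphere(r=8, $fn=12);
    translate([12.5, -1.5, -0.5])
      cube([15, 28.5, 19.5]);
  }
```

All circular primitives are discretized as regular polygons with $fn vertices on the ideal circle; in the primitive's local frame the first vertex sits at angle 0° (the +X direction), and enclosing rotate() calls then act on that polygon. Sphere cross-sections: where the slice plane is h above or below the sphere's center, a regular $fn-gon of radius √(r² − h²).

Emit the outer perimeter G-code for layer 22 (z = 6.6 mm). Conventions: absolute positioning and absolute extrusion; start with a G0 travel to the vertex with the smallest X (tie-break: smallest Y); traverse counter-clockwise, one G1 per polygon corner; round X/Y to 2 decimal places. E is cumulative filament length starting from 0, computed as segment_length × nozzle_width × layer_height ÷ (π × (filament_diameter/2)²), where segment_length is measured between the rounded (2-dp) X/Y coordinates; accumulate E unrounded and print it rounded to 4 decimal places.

G0 X-0.87 Y9.96 Z6.60
G1 X0.00 Y0.00 E0.3117
G1 X7.06 Y0.62 E0.5327
G1 X6.25 Y1.30 E0.5657
G1 X5.80 Y2.52 E0.6063
G1 X6.03 Y3.79 E0.6465
G1 X6.86 Y4.78 E0.6868
G1 X7.59 Y5.04 E0.7110
G1 X7.10 Y10.66 E0.8869
G1 X-0.87 Y9.96 E1.1363

At z = 6.6 mm: the 8×10 cube contributes its full rectangle; the cube at (14.5, -2.5) (footprint 30×27.5) is included at this height; the r=8 sphere at (8.5, 2) slices to a regular 12-gon of circumradius 2.498 (√(r²−h²) with h=7.6 from center); the 15×28.5 cube at (12.5, -1.5) contributes its full rectangle; Taking the first minus the rest: starting from the 8×10 cube, the 30×27.5 cube at (14.5, -2.5) misses the remaining region (no effect); the r=8 sphere at (8.5, 2) partially overlaps it — only the 6.72 mm² overlap (of its 18.72 mm²) is removed, clipping the outline; the 15×28.5 cube at (12.5, -1.5) misses the remaining region (no effect) — 1 connected region; (whole slice rotated 5° about Z — lengths, areas and connectivity unchanged). The outline is a single polygon with 9 vertices. Extrusion per mm of travel: 0.25 × 0.3 / (π × 0.875²) = 0.031181. Accumulating E over each segment gives final E = 1.1363.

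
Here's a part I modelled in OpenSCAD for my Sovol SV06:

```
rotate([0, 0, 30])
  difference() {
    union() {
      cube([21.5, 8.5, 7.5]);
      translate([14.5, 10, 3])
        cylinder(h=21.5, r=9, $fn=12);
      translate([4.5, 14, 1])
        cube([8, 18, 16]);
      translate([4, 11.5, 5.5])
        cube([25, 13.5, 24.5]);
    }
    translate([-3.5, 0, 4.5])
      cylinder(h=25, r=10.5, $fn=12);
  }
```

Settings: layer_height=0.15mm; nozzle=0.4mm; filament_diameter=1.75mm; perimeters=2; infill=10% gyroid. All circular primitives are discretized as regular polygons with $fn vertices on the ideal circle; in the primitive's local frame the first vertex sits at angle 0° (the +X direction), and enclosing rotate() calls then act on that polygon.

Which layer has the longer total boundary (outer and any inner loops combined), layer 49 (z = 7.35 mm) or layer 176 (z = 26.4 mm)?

Layer 49 (z = 7.35): the cube is present — its section is the full 21.5×8.5 rectangle (perimeter 60.00 mm); the cylinder at (14.5, 10): section is a regular 12-gon, circumradius r=9 (perimeter = 2·12·9.000·sin(180°/12) = 55.90 mm); the 8×18 cube at (4.5, 14) contributes its full rectangle (perimeter 52.00 mm); the 25×13.5 cube at (4, 11.5) contributes its full rectangle (perimeter 77.00 mm); Merging all regions: the regions partially overlap (shared area 274.30 mm²), so the edge portions inside another operand are dropped and the merged outline is re-measured after clipping — boundary = 124.85 mm; the r=10.5 cylinder at (-3.5, 0) gives a regular 12-gon of circumradius 10.5 (constant along its height) (perimeter = 2·12·10.500·sin(180°/12) = 65.22 mm); Subtracting the remaining from the first: starting from that combined region, the r=10.5 cylinder at (-3.5, 0) partially overlaps it — only the 45.95 mm² overlap (of its 330.75 mm²) is removed, clipping the outline — boundary = 117.04 mm; (whole slice rotated 30° about Z — lengths, areas and connectivity unchanged). So its perimeter = 117.04 mm. Layer 176 (z = 26.4): the cube does not reach this height (z outside [0, 7.5]); the cylinder at (14.5, 10) is not intersected at this z (z outside [3, 24.5]); the cube at (4.5, 14) does not reach this height (z outside [1, 17]); the cube at (4, 11.5) is present — its section is the full 25×13.5 rectangle (perimeter 77.00 mm); Merging all regions: only the 25×13.5 cube at (4, 11.5) is present, so the union is just that shape — boundary = 77.00 mm; the r=10.5 cylinder at (-3.5, 0) contributes a regular 12-gon of circumradius 10.5 (perimeter = 2·12·10.500·sin(180°/12) = 65.22 mm); Subtracting the remaining from the first: starting from that combined region, the r=10.5 cylinder at (-3.5, 0) misses the remaining region (no effect) — boundary = 77.00 mm; (rotated 30° about Z; rotation is an isometry so areas/perimeters/island counts are preserved). So its perimeter = 77.00 mm. Layer 49 is larger (117.04 vs 77.00 mm).

layer 49 (z = 7.35 mm)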